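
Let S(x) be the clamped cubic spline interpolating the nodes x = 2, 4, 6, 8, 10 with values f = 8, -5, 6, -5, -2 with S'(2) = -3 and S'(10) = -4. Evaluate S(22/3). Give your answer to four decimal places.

Write M_i for S''(x_i). With h_i = 2, 2, 2, 2 and divided differences Δ_i = -13/2, 11/2, -11/2, 3/2, the continuity of S' gives the tridiagonal system
  2·M_0 + 8·M_1 + 2·M_2 = 6(Δ_1 - Δ_0) = 72
  2·M_1 + 8·M_2 + 2·M_3 = 6(Δ_2 - Δ_1) = -66
  2·M_2 + 8·M_3 + 2·M_4 = 6(Δ_3 - Δ_2) = 42
Clamped end conditions give two more equations: 2h_0·M_0 + h_0·M_1 = 6(Δ_0 - S'(2)) = -21 and h_3·M_3 + 2h_3·M_4 = 6(S'(10) - Δ_3) = -33.
Solving: M_0 = -187/14, M_1 = 227/14, M_2 = -31/2, M_3 = 179/14, M_4 = -205/14.
On [6, 8], S(x) = 6 + 4/7·(x - 6) - 31/4·(x - 6)² + 33/14·(x - 6)³.
With (x - 6) = 4/3: S(22/3) = -10/7.

-1.4286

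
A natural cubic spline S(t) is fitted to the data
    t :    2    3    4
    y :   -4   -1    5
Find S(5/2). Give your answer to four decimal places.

-2.7813

With M_i denoting the second derivative at x_i, h_i = 1, 1, and Δ_i = (y_(i+1) − y_i)/h_i = 3, 6:
  1·M_0 + 4·M_1 + 1·M_2 = 6(Δ_1 - Δ_0) = 18
Natural end conditions: M_0 = M_2 = 0.
Hence M_0 = 0, M_1 = 9/2, M_2 = 0.
On [2, 3], S(t) = -4 + 9/4·(t - 2) + 0·(t - 2)² + 3/4·(t - 2)³.
With (t - 2) = 1/2: S(5/2) = -89/32.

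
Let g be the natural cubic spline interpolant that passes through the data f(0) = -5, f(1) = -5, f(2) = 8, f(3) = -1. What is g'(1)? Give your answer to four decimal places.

Let M_i = g''(x_i). Step sizes h_i = 1, 1, 1; slopes of the chords Δ_i = (y_(i+1) - y_i)/h_i = 0, 13, -9.
  1·M_0 + 4·M_1 + 1·M_2 = 6(Δ_1 - Δ_0) = 78
  1·M_1 + 4·M_2 + 1·M_3 = 6(Δ_2 - Δ_1) = -132
Natural end conditions: M_0 = M_3 = 0.
Solving the tridiagonal system: M_0 = 0, M_1 = 148/5, M_2 = -202/5, M_3 = 0.
On [1, 2], g'(x) = b_1 + 2c_1·(x - 1) + 3d_1·(x - 1)² with b_1 = Δ_1 - h_1(2M_1 + M_2)/6 = 148/15, c_1 = M_1/2 = 74/5, d_1 = (M_2 - M_1)/(6h_1) = -35/3. So g'(1) = 148/15.

9.8667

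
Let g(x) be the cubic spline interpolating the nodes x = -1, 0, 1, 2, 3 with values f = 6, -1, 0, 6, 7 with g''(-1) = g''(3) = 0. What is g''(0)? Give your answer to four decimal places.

With M_i denoting the second derivative at x_i, h_i = 1, 1, 1, 1, and Δ_i = (y_(i+1) − y_i)/h_i = -7, 1, 6, 1:
  1·M_0 + 4·M_1 + 1·M_2 = 6(Δ_1 - Δ_0) = 48
  1·M_1 + 4·M_2 + 1·M_3 = 6(Δ_2 - Δ_1) = 30
  1·M_2 + 4·M_3 + 1·M_4 = 6(Δ_3 - Δ_2) = -30
Natural end conditions: M_0 = M_4 = 0.
Forward elimination and back-substitution give M_0 = 0, M_1 = 285/28, M_2 = 51/7, M_3 = -261/28, M_4 = 0.

10.1786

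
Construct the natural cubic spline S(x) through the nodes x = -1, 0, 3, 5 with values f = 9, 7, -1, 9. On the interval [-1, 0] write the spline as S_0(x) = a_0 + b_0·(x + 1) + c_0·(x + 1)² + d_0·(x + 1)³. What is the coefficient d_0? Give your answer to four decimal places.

With M_i denoting the second derivative at x_i, h_i = 1, 3, 2, and Δ_i = (y_(i+1) − y_i)/h_i = -2, -8/3, 5:
  1·M_0 + 8·M_1 + 3·M_2 = 6(Δ_1 - Δ_0) = -4
  3·M_1 + 10·M_2 + 2·M_3 = 6(Δ_2 - Δ_1) = 46
Natural end conditions: M_0 = M_3 = 0.
Solving: M_0 = 0, M_1 = -178/71, M_2 = 380/71, M_3 = 0.
On [-1, 0], with S_0(x) = a_0 + b_0·(x + 1) + c_0·(x + 1)² + d_0·(x + 1)³: c_0 = M_0/2 = 0, d_0 = (M_1 - M_0)/(6h_0) = -89/213, b_0 = Δ_0 - h_0(2M_0 + M_1)/6 = -337/213.

-0.4178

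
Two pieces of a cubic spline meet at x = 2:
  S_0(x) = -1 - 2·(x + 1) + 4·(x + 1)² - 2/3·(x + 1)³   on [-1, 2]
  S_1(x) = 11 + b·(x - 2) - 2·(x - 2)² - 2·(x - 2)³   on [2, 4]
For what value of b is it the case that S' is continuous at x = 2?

4

S_0'(x) = -2 + 8·(x + 1) - 2·(x + 1)², so S_0'(2) = 4. On the right, S_1'(2) = b, so b = 4.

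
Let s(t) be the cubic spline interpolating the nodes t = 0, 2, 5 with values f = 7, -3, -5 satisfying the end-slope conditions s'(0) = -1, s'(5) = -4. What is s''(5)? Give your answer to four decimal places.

-6.5333

Let σ_i = s''(x_i). Step sizes h_i = 2, 3; slopes of the chords Δ_i = (y_(i+1) - y_i)/h_i = -5, -2/3.
  2·σ_0 + 10·σ_1 + 3·σ_2 = 6(Δ_1 - Δ_0) = 26
Clamped end conditions give two more equations: 2h_0·σ_0 + h_0·σ_1 = 6(Δ_0 - s'(0)) = -24 and h_1·σ_1 + 2h_1·σ_2 = 6(s'(5) - Δ_1) = -20.
Solving the tridiagonal system: σ_0 = -46/5, σ_1 = 32/5, σ_2 = -98/15.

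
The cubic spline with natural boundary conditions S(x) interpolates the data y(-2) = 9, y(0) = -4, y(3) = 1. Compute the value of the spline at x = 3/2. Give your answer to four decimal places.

Put m_i = S'' at the i-th knot. Here h = (2, 3) and Δ = (-13/2, 5/3), so the interior equations h_(i-1)·m_(i-1) + 2(h_(i-1)+h_i)·m_i + h_i·m_(i+1) = 6(Δ_i − Δ_(i-1)) read
  2·m_0 + 10·m_1 + 3·m_2 = 6(Δ_1 - Δ_0) = 49
Natural end conditions: m_0 = m_2 = 0.
Forward elimination and back-substitution give m_0 = 0, m_1 = 49/10, m_2 = 0.
On [0, 3], S(x) = -4 - 97/30·x + 49/20·x² - 49/180·x³.
With x = 3/2: S(3/2) = -681/160.

-4.2563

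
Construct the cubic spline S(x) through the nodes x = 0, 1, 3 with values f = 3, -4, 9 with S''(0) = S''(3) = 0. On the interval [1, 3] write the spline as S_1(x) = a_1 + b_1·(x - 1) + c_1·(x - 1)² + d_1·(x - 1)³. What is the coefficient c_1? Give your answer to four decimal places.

6.7500

Put σ_i = S'' at the i-th knot. Here h = (1, 2) and Δ = (-7, 13/2), so the interior equations h_(i-1)·σ_(i-1) + 2(h_(i-1)+h_i)·σ_i + h_i·σ_(i+1) = 6(Δ_i − Δ_(i-1)) read
  1·σ_0 + 6·σ_1 + 2·σ_2 = 6(Δ_1 - Δ_0) = 81
Natural end conditions: σ_0 = σ_2 = 0.
Forward elimination and back-substitution give σ_0 = 0, σ_1 = 27/2, σ_2 = 0.
On [1, 3], with S_1(x) = a_1 + b_1·(x - 1) + c_1·(x - 1)² + d_1·(x - 1)³: c_1 = σ_1/2 = 27/4, d_1 = (σ_2 - σ_1)/(6h_1) = -9/8, b_1 = Δ_1 - h_1(2σ_1 + σ_2)/6 = -5/2.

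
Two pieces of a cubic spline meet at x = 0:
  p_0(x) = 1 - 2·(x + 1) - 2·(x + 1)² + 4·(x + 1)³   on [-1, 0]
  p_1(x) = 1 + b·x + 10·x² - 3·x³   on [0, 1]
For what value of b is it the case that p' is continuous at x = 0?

6

p_0'(x) = -2 - 4·(x + 1) + 12·(x + 1)², so p_0'(0) = 6. On the right, p_1'(0) = b, so b = 6.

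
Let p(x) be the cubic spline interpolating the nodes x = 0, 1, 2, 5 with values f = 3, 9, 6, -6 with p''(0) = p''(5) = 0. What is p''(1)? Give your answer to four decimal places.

-13.7419

Write σ_i for p''(x_i). With h_i = 1, 1, 3 and divided differences Δ_i = 6, -3, -4, the continuity of p' gives the tridiagonal system
  1·σ_0 + 4·σ_1 + 1·σ_2 = 6(Δ_1 - Δ_0) = -54
  1·σ_1 + 8·σ_2 + 3·σ_3 = 6(Δ_2 - Δ_1) = -6
Natural end conditions: σ_0 = σ_3 = 0.
Solving: σ_0 = 0, σ_1 = -426/31, σ_2 = 30/31, σ_3 = 0.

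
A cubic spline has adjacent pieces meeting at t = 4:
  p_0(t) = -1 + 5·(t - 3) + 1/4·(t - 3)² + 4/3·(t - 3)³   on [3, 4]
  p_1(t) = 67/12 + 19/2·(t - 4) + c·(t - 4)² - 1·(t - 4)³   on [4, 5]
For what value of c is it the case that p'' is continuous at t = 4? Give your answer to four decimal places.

p_0''(t) = 1/2 + 8·(t - 3), so p_0''(4) = 17/2. On the right, p_1''(4) = 2c, so c = 17/4.

4.2500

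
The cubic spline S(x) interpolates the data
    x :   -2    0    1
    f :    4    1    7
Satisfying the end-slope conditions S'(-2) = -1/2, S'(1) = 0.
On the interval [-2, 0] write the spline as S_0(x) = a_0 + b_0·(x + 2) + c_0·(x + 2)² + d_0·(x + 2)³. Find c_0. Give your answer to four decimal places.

-4.4167

With M_i denoting the second derivative at x_i, h_i = 2, 1, and Δ_i = (y_(i+1) − y_i)/h_i = -3/2, 6:
  2·M_0 + 6·M_1 + 1·M_2 = 6(Δ_1 - Δ_0) = 45
Clamped end conditions give two more equations: 2h_0·M_0 + h_0·M_1 = 6(Δ_0 - S'(-2)) = -6 and h_1·M_1 + 2h_1·M_2 = 6(S'(1) - Δ_1) = -36.
Solving the tridiagonal system: M_0 = -53/6, M_1 = 44/3, M_2 = -76/3.
On [-2, 0], with S_0(x) = a_0 + b_0·(x + 2) + c_0·(x + 2)² + d_0·(x + 2)³: c_0 = M_0/2 = -53/12, d_0 = (M_1 - M_0)/(6h_0) = 47/24, b_0 = Δ_0 - h_0(2M_0 + M_1)/6 = -1/2.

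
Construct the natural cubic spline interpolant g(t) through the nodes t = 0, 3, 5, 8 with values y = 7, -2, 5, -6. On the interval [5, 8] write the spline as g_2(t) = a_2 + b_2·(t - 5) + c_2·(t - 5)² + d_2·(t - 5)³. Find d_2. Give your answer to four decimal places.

0.2940

With m_i denoting the second derivative at x_i, h_i = 3, 2, 3, and Δ_i = (y_(i+1) − y_i)/h_i = -3, 7/2, -11/3:
  3·m_0 + 10·m_1 + 2·m_2 = 6(Δ_1 - Δ_0) = 39
  2·m_1 + 10·m_2 + 3·m_3 = 6(Δ_2 - Δ_1) = -43
Natural end conditions: m_0 = m_3 = 0.
Solving the tridiagonal system: m_0 = 0, m_1 = 119/24, m_2 = -127/24, m_3 = 0.
On [5, 8], with g_2(t) = a_2 + b_2·(t - 5) + c_2·(t - 5)² + d_2·(t - 5)³: c_2 = m_2/2 = -127/48, d_2 = (m_3 - m_2)/(6h_2) = 127/432, b_2 = Δ_2 - h_2(2m_2 + m_3)/6 = 13/8.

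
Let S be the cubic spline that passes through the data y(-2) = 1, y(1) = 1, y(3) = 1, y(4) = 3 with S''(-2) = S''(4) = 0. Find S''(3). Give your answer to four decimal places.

2.1429

Put m_i = S'' at the i-th knot. Here h = (3, 2, 1) and Δ = (0, 0, 2), so the interior equations h_(i-1)·m_(i-1) + 2(h_(i-1)+h_i)·m_i + h_i·m_(i+1) = 6(Δ_i − Δ_(i-1)) read
  3·m_0 + 10·m_1 + 2·m_2 = 6(Δ_1 - Δ_0) = 0
  2·m_1 + 6·m_2 + 1·m_3 = 6(Δ_2 - Δ_1) = 12
Natural end conditions: m_0 = m_3 = 0.
Forward elimination and back-substitution give m_0 = 0, m_1 = -3/7, m_2 = 15/7, m_3 = 0.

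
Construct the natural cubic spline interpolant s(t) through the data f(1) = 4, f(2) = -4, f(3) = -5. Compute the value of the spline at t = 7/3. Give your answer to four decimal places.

Put M_i = s'' at the i-th knot. Here h = (1, 1) and Δ = (-8, -1), so the interior equations h_(i-1)·M_(i-1) + 2(h_(i-1)+h_i)·M_i + h_i·M_(i+1) = 6(Δ_i − Δ_(i-1)) read
  1·M_0 + 4·M_1 + 1·M_2 = 6(Δ_1 - Δ_0) = 42
Natural end conditions: M_0 = M_2 = 0.
Hence M_0 = 0, M_1 = 21/2, M_2 = 0.
On [2, 3], s(t) = -4 - 9/2·(t - 2) + 21/4·(t - 2)² - 7/4·(t - 2)³.
With (t - 2) = 1/3: s(7/3) = -269/54.

-4.9815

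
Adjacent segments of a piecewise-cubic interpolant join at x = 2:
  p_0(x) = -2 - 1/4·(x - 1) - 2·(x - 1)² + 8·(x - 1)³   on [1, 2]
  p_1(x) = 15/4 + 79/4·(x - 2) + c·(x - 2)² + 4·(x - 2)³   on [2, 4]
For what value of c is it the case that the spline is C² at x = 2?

22

p_0''(x) = -4 + 48·(x - 1), so p_0''(2) = 44. On the right, p_1''(2) = 2c, so c = 22.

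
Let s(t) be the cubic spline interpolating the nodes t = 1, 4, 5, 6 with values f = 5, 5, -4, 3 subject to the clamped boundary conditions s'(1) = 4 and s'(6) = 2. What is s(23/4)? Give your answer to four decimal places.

1.6589

With σ_i denoting the second derivative at x_i, h_i = 3, 1, 1, and Δ_i = (y_(i+1) − y_i)/h_i = 0, -9, 7:
  3·σ_0 + 8·σ_1 + 1·σ_2 = 6(Δ_1 - Δ_0) = -54
  1·σ_1 + 4·σ_2 + 1·σ_3 = 6(Δ_2 - Δ_1) = 96
Clamped end conditions give two more equations: 2h_0·σ_0 + h_0·σ_1 = 6(Δ_0 - s'(1)) = -24 and h_2·σ_2 + 2h_2·σ_3 = 6(s'(6) - Δ_2) = -30.
Hence σ_0 = 56/29, σ_1 = -344/29, σ_2 = 1018/29, σ_3 = -944/29.
On [5, 6], s(t) = -4 + 21/29·(t - 5) + 509/29·(t - 5)² - 327/29·(t - 5)³.
With (t - 5) = 3/4: s(23/4) = 3079/1856.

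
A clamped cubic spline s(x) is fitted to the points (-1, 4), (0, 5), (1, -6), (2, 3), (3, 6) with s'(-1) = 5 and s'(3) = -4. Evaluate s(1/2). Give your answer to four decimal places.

Write M_i for s''(x_i). With h_i = 1, 1, 1, 1 and divided differences Δ_i = 1, -11, 9, 3, the continuity of s' gives the tridiagonal system
  1·M_0 + 4·M_1 + 1·M_2 = 6(Δ_1 - Δ_0) = -72
  1·M_1 + 4·M_2 + 1·M_3 = 6(Δ_2 - Δ_1) = 120
  1·M_2 + 4·M_3 + 1·M_4 = 6(Δ_3 - Δ_2) = -36
Clamped end conditions give two more equations: 2h_0·M_0 + h_0·M_1 = 6(Δ_0 - s'(-1)) = -24 and h_3·M_3 + 2h_3·M_4 = 6(s'(3) - Δ_3) = -42.
Solving: M_0 = 69/28, M_1 = -405/14, M_2 = 165/4, M_3 = -225/14, M_4 = -363/28.
On [0, 1], s(x) = 5 - 461/56·x - 405/28·x² + 655/56·x³.
With x = 1/2: s(1/2) = -569/448.

-1.2701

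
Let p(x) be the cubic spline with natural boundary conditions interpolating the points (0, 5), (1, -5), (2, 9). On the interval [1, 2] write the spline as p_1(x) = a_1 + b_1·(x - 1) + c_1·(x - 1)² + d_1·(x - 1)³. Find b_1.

2

Put σ_i = p'' at the i-th knot. Here h = (1, 1) and Δ = (-10, 14), so the interior equations h_(i-1)·σ_(i-1) + 2(h_(i-1)+h_i)·σ_i + h_i·σ_(i+1) = 6(Δ_i − Δ_(i-1)) read
  1·σ_0 + 4·σ_1 + 1·σ_2 = 6(Δ_1 - Δ_0) = 144
Natural end conditions: σ_0 = σ_2 = 0.
Forward elimination and back-substitution give σ_0 = 0, σ_1 = 36, σ_2 = 0.
On [1, 2], with p_1(x) = a_1 + b_1·(x - 1) + c_1·(x - 1)² + d_1·(x - 1)³: c_1 = σ_1/2 = 18, d_1 = (σ_2 - σ_1)/(6h_1) = -6, b_1 = Δ_1 - h_1(2σ_1 + σ_2)/6 = 2.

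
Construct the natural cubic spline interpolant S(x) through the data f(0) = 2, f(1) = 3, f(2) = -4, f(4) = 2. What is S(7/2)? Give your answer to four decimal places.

Put σ_i = S'' at the i-th knot. Here h = (1, 1, 2) and Δ = (1, -7, 3), so the interior equations h_(i-1)·σ_(i-1) + 2(h_(i-1)+h_i)·σ_i + h_i·σ_(i+1) = 6(Δ_i − Δ_(i-1)) read
  1·σ_0 + 4·σ_1 + 1·σ_2 = 6(Δ_1 - Δ_0) = -48
  1·σ_1 + 6·σ_2 + 2·σ_3 = 6(Δ_2 - Δ_1) = 60
Natural end conditions: σ_0 = σ_3 = 0.
Solving: σ_0 = 0, σ_1 = -348/23, σ_2 = 288/23, σ_3 = 0.
On [2, 4], S(x) = -4 - 123/23·(x - 2) + 144/23·(x - 2)² - 24/23·(x - 2)³.
With (x - 2) = 3/2: S(7/2) = -67/46.

-1.4565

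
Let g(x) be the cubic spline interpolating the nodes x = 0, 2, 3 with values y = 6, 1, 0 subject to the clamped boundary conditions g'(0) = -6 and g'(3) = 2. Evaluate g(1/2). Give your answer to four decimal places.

3.7109

Put σ_i = g'' at the i-th knot. Here h = (2, 1) and Δ = (-5/2, -1), so the interior equations h_(i-1)·σ_(i-1) + 2(h_(i-1)+h_i)·σ_i + h_i·σ_(i+1) = 6(Δ_i − Δ_(i-1)) read
  2·σ_0 + 6·σ_1 + 1·σ_2 = 6(Δ_1 - Δ_0) = 9
Clamped end conditions give two more equations: 2h_0·σ_0 + h_0·σ_1 = 6(Δ_0 - g'(0)) = 21 and h_1·σ_1 + 2h_1·σ_2 = 6(g'(3) - Δ_1) = 18.
Solving the tridiagonal system: σ_0 = 77/12, σ_1 = -7/3, σ_2 = 61/6.
On [0, 2], g(x) = 6 - 6·x + 77/24·x² - 35/48·x³.
With x = 1/2: g(1/2) = 475/128.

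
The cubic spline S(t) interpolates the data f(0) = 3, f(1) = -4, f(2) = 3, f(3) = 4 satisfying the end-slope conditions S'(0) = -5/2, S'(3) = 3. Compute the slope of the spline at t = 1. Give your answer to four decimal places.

-0.7333

Write m_i for S''(x_i). With h_i = 1, 1, 1 and divided differences Δ_i = -7, 7, 1, the continuity of S' gives the tridiagonal system
  1·m_0 + 4·m_1 + 1·m_2 = 6(Δ_1 - Δ_0) = 84
  1·m_1 + 4·m_2 + 1·m_3 = 6(Δ_2 - Δ_1) = -36
Clamped end conditions give two more equations: 2h_0·m_0 + h_0·m_1 = 6(Δ_0 - S'(0)) = -27 and h_2·m_2 + 2h_2·m_3 = 6(S'(3) - Δ_2) = 12.
Solving: m_0 = -458/15, m_1 = 511/15, m_2 = -326/15, m_3 = 253/15.
On [1, 2], S'(t) = b_1 + 2c_1·(t - 1) + 3d_1·(t - 1)² with b_1 = Δ_1 - h_1(2m_1 + m_2)/6 = -11/15, c_1 = m_1/2 = 511/30, d_1 = (m_2 - m_1)/(6h_1) = -93/10. So S'(1) = -11/15.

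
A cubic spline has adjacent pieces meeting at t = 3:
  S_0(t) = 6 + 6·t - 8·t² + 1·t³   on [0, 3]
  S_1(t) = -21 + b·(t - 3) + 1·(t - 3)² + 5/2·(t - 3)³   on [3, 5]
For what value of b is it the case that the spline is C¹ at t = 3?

-15

S_0'(t) = 6 - 16·t + 3·t², so S_0'(3) = -15. On the right, S_1'(3) = b, so b = -15.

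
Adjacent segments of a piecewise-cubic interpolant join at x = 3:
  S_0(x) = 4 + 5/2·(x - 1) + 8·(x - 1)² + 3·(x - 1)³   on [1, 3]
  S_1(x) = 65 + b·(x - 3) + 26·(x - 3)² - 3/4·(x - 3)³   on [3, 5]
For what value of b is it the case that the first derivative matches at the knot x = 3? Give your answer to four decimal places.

S_0'(x) = 5/2 + 16·(x - 1) + 9·(x - 1)², so S_0'(3) = 141/2. On the right, S_1'(3) = b, so b = 141/2.

70.5000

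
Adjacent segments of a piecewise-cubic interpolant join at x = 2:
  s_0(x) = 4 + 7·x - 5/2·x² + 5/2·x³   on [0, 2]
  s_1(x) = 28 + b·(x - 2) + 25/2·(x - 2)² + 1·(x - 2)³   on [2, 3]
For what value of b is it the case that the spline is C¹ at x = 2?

27

s_0'(x) = 7 - 5·x + 15/2·x², so s_0'(2) = 27. On the right, s_1'(2) = b, so b = 27.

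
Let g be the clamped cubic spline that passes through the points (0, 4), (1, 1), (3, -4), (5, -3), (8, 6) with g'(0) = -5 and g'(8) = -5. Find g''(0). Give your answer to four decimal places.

Let M_i = g''(x_i). Step sizes h_i = 1, 2, 2, 3; slopes of the chords Δ_i = (y_(i+1) - y_i)/h_i = -3, -5/2, 1/2, 3.
  1·M_0 + 6·M_1 + 2·M_2 = 6(Δ_1 - Δ_0) = 3
  2·M_1 + 8·M_2 + 2·M_3 = 6(Δ_2 - Δ_1) = 18
  2·M_2 + 10·M_3 + 3·M_4 = 6(Δ_3 - Δ_2) = 15
Clamped end conditions give two more equations: 2h_0·M_0 + h_0·M_1 = 6(Δ_0 - g'(0)) = 12 and h_3·M_3 + 2h_3·M_4 = 6(g'(8) - Δ_3) = -48.
Solving the tridiagonal system: M_0 = 693/106, M_1 = -57/53, M_2 = 309/212, M_3 = 225/53, M_4 = -1073/106.

6.5377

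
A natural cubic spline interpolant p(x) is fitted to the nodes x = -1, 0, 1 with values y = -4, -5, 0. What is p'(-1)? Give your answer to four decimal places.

Put M_i = p'' at the i-th knot. Here h = (1, 1) and Δ = (-1, 5), so the interior equations h_(i-1)·M_(i-1) + 2(h_(i-1)+h_i)·M_i + h_i·M_(i+1) = 6(Δ_i − Δ_(i-1)) read
  1·M_0 + 4·M_1 + 1·M_2 = 6(Δ_1 - Δ_0) = 36
Natural end conditions: M_0 = M_2 = 0.
Forward elimination and back-substitution give M_0 = 0, M_1 = 9, M_2 = 0.
On [-1, 0], p'(x) = b_0 + 2c_0·(x + 1) + 3d_0·(x + 1)² with b_0 = Δ_0 - h_0(2M_0 + M_1)/6 = -5/2, c_0 = M_0/2 = 0, d_0 = (M_1 - M_0)/(6h_0) = 3/2. So p'(-1) = -5/2.

-2.5000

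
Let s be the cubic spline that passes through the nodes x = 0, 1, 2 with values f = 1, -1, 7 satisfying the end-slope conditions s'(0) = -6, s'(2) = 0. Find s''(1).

24

Let M_i = s''(x_i). Step sizes h_i = 1, 1; slopes of the chords Δ_i = (y_(i+1) - y_i)/h_i = -2, 8.
  1·M_0 + 4·M_1 + 1·M_2 = 6(Δ_1 - Δ_0) = 60
Clamped end conditions give two more equations: 2h_0·M_0 + h_0·M_1 = 6(Δ_0 - s'(0)) = 24 and h_1·M_1 + 2h_1·M_2 = 6(s'(2) - Δ_1) = -48.
Forward elimination and back-substitution give M_0 = 0, M_1 = 24, M_2 = -36.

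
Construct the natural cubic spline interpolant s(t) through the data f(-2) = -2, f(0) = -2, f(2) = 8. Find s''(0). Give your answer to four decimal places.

Write M_i for s''(x_i). With h_i = 2, 2 and divided differences Δ_i = 0, 5, the continuity of s' gives the tridiagonal system
  2·M_0 + 8·M_1 + 2·M_2 = 6(Δ_1 - Δ_0) = 30
Natural end conditions: M_0 = M_2 = 0.
Solving: M_0 = 0, M_1 = 15/4, M_2 = 0.

3.7500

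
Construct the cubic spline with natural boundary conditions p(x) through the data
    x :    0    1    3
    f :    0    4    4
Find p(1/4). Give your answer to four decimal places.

1.1563

With σ_i denoting the second derivative at x_i, h_i = 1, 2, and Δ_i = (y_(i+1) − y_i)/h_i = 4, 0:
  1·σ_0 + 6·σ_1 + 2·σ_2 = 6(Δ_1 - Δ_0) = -24
Natural end conditions: σ_0 = σ_2 = 0.
Solving: σ_0 = 0, σ_1 = -4, σ_2 = 0.
On [0, 1], p(x) = 0 + 14/3·x + 0·x² - 2/3·x³.
With x = 1/4: p(1/4) = 37/32.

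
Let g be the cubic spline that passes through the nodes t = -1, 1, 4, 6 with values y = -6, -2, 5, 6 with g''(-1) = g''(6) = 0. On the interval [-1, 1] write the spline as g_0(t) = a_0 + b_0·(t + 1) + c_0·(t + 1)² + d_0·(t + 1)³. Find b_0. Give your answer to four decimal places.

Write M_i for g''(x_i). With h_i = 2, 3, 2 and divided differences Δ_i = 2, 7/3, 1/2, the continuity of g' gives the tridiagonal system
  2·M_0 + 10·M_1 + 3·M_2 = 6(Δ_1 - Δ_0) = 2
  3·M_1 + 10·M_2 + 2·M_3 = 6(Δ_2 - Δ_1) = -11
Natural end conditions: M_0 = M_3 = 0.
Solving: M_0 = 0, M_1 = 53/91, M_2 = -116/91, M_3 = 0.
On [-1, 1], with g_0(t) = a_0 + b_0·(t + 1) + c_0·(t + 1)² + d_0·(t + 1)³: c_0 = M_0/2 = 0, d_0 = (M_1 - M_0)/(6h_0) = 53/1092, b_0 = Δ_0 - h_0(2M_0 + M_1)/6 = 493/273.

1.8059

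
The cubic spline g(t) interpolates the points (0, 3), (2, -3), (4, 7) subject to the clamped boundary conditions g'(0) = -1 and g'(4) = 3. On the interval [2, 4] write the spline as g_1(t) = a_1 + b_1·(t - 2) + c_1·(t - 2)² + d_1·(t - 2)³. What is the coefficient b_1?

Write M_i for g''(x_i). With h_i = 2, 2 and divided differences Δ_i = -3, 5, the continuity of g' gives the tridiagonal system
  2·M_0 + 8·M_1 + 2·M_2 = 6(Δ_1 - Δ_0) = 48
Clamped end conditions give two more equations: 2h_0·M_0 + h_0·M_1 = 6(Δ_0 - g'(0)) = -12 and h_1·M_1 + 2h_1·M_2 = 6(g'(4) - Δ_1) = -12.
Solving: M_0 = -8, M_1 = 10, M_2 = -8.
On [2, 4], with g_1(t) = a_1 + b_1·(t - 2) + c_1·(t - 2)² + d_1·(t - 2)³: c_1 = M_1/2 = 5, d_1 = (M_2 - M_1)/(6h_1) = -3/2, b_1 = Δ_1 - h_1(2M_1 + M_2)/6 = 1.

1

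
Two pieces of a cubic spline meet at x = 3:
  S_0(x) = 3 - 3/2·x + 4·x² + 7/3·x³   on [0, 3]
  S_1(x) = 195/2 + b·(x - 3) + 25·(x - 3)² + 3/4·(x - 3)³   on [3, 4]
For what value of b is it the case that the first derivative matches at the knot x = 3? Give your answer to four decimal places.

85.5000

S_0'(x) = -3/2 + 8·x + 7·x², so S_0'(3) = 171/2. On the right, S_1'(3) = b, so b = 171/2.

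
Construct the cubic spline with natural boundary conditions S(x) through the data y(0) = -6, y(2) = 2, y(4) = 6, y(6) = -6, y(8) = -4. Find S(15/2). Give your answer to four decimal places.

-5.6300

With m_i denoting the second derivative at x_i, h_i = 2, 2, 2, 2, and Δ_i = (y_(i+1) − y_i)/h_i = 4, 2, -6, 1:
  2·m_0 + 8·m_1 + 2·m_2 = 6(Δ_1 - Δ_0) = -12
  2·m_1 + 8·m_2 + 2·m_3 = 6(Δ_2 - Δ_1) = -48
  2·m_2 + 8·m_3 + 2·m_4 = 6(Δ_3 - Δ_2) = 42
Natural end conditions: m_0 = m_4 = 0.
Solving: m_0 = 0, m_1 = 27/56, m_2 = -111/14, m_3 = 405/56, m_4 = 0.
On [6, 8], S(x) = -6 - 107/28·(x - 6) + 405/112·(x - 6)² - 135/224·(x - 6)³.
With (x - 6) = 3/2: S(15/2) = -10089/1792.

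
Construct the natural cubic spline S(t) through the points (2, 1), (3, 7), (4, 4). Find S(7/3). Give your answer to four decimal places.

With σ_i denoting the second derivative at x_i, h_i = 1, 1, and Δ_i = (y_(i+1) − y_i)/h_i = 6, -3:
  1·σ_0 + 4·σ_1 + 1·σ_2 = 6(Δ_1 - Δ_0) = -54
Natural end conditions: σ_0 = σ_2 = 0.
Solving: σ_0 = 0, σ_1 = -27/2, σ_2 = 0.
On [2, 3], S(t) = 1 + 33/4·(t - 2) + 0·(t - 2)² - 9/4·(t - 2)³.
With (t - 2) = 1/3: S(7/3) = 11/3.

3.6667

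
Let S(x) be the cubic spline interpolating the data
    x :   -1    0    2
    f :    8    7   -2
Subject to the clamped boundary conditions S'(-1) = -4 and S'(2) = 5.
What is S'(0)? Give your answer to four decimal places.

-2.7500

Let σ_i = S''(x_i). Step sizes h_i = 1, 2; slopes of the chords Δ_i = (y_(i+1) - y_i)/h_i = -1, -9/2.
  1·σ_0 + 6·σ_1 + 2·σ_2 = 6(Δ_1 - Δ_0) = -21
Clamped end conditions give two more equations: 2h_0·σ_0 + h_0·σ_1 = 6(Δ_0 - S'(-1)) = 18 and h_1·σ_1 + 2h_1·σ_2 = 6(S'(2) - Δ_1) = 57.
Hence σ_0 = 31/2, σ_1 = -13, σ_2 = 83/4.
On [0, 2], S'(x) = b_1 + 2c_1·x + 3d_1·x² with b_1 = Δ_1 - h_1(2σ_1 + σ_2)/6 = -11/4, c_1 = σ_1/2 = -13/2, d_1 = (σ_2 - σ_1)/(6h_1) = 45/16. So S'(0) = -11/4.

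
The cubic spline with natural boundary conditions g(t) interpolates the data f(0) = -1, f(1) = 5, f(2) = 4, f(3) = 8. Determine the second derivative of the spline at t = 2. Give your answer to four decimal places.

10.8000

Write σ_i for g''(x_i). With h_i = 1, 1, 1 and divided differences Δ_i = 6, -1, 4, the continuity of g' gives the tridiagonal system
  1·σ_0 + 4·σ_1 + 1·σ_2 = 6(Δ_1 - Δ_0) = -42
  1·σ_1 + 4·σ_2 + 1·σ_3 = 6(Δ_2 - Δ_1) = 30
Natural end conditions: σ_0 = σ_3 = 0.
Solving: σ_0 = 0, σ_1 = -66/5, σ_2 = 54/5, σ_3 = 0.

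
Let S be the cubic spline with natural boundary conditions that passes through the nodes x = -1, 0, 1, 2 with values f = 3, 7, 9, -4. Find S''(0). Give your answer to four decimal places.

Let M_i = S''(x_i). Step sizes h_i = 1, 1, 1; slopes of the chords Δ_i = (y_(i+1) - y_i)/h_i = 4, 2, -13.
  1·M_0 + 4·M_1 + 1·M_2 = 6(Δ_1 - Δ_0) = -12
  1·M_1 + 4·M_2 + 1·M_3 = 6(Δ_2 - Δ_1) = -90
Natural end conditions: M_0 = M_3 = 0.
Solving: M_0 = 0, M_1 = 14/5, M_2 = -116/5, M_3 = 0.

2.8000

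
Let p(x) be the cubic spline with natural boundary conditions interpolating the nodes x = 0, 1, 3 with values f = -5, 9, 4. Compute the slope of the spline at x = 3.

-8

With m_i denoting the second derivative at x_i, h_i = 1, 2, and Δ_i = (y_(i+1) − y_i)/h_i = 14, -5/2:
  1·m_0 + 6·m_1 + 2·m_2 = 6(Δ_1 - Δ_0) = -99
Natural end conditions: m_0 = m_2 = 0.
Solving the tridiagonal system: m_0 = 0, m_1 = -33/2, m_2 = 0.
On [1, 3], p'(x) = b_1 + 2c_1·(x - 1) + 3d_1·(x - 1)² with b_1 = Δ_1 - h_1(2m_1 + m_2)/6 = 17/2, c_1 = m_1/2 = -33/4, d_1 = (m_2 - m_1)/(6h_1) = 11/8. So p'(3) = -8.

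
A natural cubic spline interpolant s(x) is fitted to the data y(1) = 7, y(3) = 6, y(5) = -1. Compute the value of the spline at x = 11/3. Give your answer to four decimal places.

4.2222

Let σ_i = s''(x_i). Step sizes h_i = 2, 2; slopes of the chords Δ_i = (y_(i+1) - y_i)/h_i = -1/2, -7/2.
  2·σ_0 + 8·σ_1 + 2·σ_2 = 6(Δ_1 - Δ_0) = -18
Natural end conditions: σ_0 = σ_2 = 0.
Solving the tridiagonal system: σ_0 = 0, σ_1 = -9/4, σ_2 = 0.
On [3, 5], s(x) = 6 - 2·(x - 3) - 9/8·(x - 3)² + 3/16·(x - 3)³.
With (x - 3) = 2/3: s(11/3) = 38/9.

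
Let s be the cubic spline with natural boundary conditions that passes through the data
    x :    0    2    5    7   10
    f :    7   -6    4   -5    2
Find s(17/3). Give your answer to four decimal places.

1.9281

With M_i denoting the second derivative at x_i, h_i = 2, 3, 2, 3, and Δ_i = (y_(i+1) − y_i)/h_i = -13/2, 10/3, -9/2, 7/3:
  2·M_0 + 10·M_1 + 3·M_2 = 6(Δ_1 - Δ_0) = 59
  3·M_1 + 10·M_2 + 2·M_3 = 6(Δ_2 - Δ_1) = -47
  2·M_2 + 10·M_3 + 3·M_4 = 6(Δ_3 - Δ_2) = 41
Natural end conditions: M_0 = M_4 = 0.
Solving: M_0 = 0, M_1 = 244/29, M_2 = -243/29, M_3 = 335/58, M_4 = 0.
On [5, 7], s(x) = 4 - 73/87·(x - 5) - 243/58·(x - 5)² + 821/696·(x - 5)³.
With (x - 5) = 2/3: s(17/3) = 4529/2349.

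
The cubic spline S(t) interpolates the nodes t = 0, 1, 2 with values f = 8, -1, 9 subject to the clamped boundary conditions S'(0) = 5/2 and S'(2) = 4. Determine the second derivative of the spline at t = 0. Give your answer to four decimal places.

With m_i denoting the second derivative at x_i, h_i = 1, 1, and Δ_i = (y_(i+1) − y_i)/h_i = -9, 10:
  1·m_0 + 4·m_1 + 1·m_2 = 6(Δ_1 - Δ_0) = 114
Clamped end conditions give two more equations: 2h_0·m_0 + h_0·m_1 = 6(Δ_0 - S'(0)) = -69 and h_1·m_1 + 2h_1·m_2 = 6(S'(2) - Δ_1) = -36.
Solving: m_0 = -249/4, m_1 = 111/2, m_2 = -183/4.

-62.2500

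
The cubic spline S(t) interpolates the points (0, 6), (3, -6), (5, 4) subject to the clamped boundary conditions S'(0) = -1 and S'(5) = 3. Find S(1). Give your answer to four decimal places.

Put σ_i = S'' at the i-th knot. Here h = (3, 2) and Δ = (-4, 5), so the interior equations h_(i-1)·σ_(i-1) + 2(h_(i-1)+h_i)·σ_i + h_i·σ_(i+1) = 6(Δ_i − Δ_(i-1)) read
  3·σ_0 + 10·σ_1 + 2·σ_2 = 6(Δ_1 - Δ_0) = 54
Clamped end conditions give two more equations: 2h_0·σ_0 + h_0·σ_1 = 6(Δ_0 - S'(0)) = -18 and h_1·σ_1 + 2h_1·σ_2 = 6(S'(5) - Δ_1) = -12.
Forward elimination and back-substitution give σ_0 = -38/5, σ_1 = 46/5, σ_2 = -38/5.
On [0, 3], S(t) = 6 - 1·t - 19/5·t² + 14/15·t³.
With t = 1: S(1) = 32/15.

2.1333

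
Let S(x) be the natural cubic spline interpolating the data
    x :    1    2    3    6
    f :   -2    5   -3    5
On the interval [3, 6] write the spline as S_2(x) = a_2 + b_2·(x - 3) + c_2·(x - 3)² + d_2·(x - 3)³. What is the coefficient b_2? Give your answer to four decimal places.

-8.4946

Write σ_i for S''(x_i). With h_i = 1, 1, 3 and divided differences Δ_i = 7, -8, 8/3, the continuity of S' gives the tridiagonal system
  1·σ_0 + 4·σ_1 + 1·σ_2 = 6(Δ_1 - Δ_0) = -90
  1·σ_1 + 8·σ_2 + 3·σ_3 = 6(Δ_2 - Δ_1) = 64
Natural end conditions: σ_0 = σ_3 = 0.
Forward elimination and back-substitution give σ_0 = 0, σ_1 = -784/31, σ_2 = 346/31, σ_3 = 0.
On [3, 6], with S_2(x) = a_2 + b_2·(x - 3) + c_2·(x - 3)² + d_2·(x - 3)³: c_2 = σ_2/2 = 173/31, d_2 = (σ_3 - σ_2)/(6h_2) = -173/279, b_2 = Δ_2 - h_2(2σ_2 + σ_3)/6 = -790/93.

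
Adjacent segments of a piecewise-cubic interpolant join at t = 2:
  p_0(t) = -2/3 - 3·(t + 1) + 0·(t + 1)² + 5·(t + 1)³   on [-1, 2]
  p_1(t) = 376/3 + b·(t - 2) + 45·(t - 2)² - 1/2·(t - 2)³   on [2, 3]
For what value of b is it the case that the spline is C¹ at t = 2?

132

p_0'(t) = -3 + 0·(t + 1) + 15·(t + 1)², so p_0'(2) = 132. On the right, p_1'(2) = b, so b = 132.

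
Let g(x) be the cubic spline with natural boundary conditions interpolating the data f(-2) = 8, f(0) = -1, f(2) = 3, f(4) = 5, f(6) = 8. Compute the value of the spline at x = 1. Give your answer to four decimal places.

0.2232

Let σ_i = g''(x_i). Step sizes h_i = 2, 2, 2, 2; slopes of the chords Δ_i = (y_(i+1) - y_i)/h_i = -9/2, 2, 1, 3/2.
  2·σ_0 + 8·σ_1 + 2·σ_2 = 6(Δ_1 - Δ_0) = 39
  2·σ_1 + 8·σ_2 + 2·σ_3 = 6(Δ_2 - Δ_1) = -6
  2·σ_2 + 8·σ_3 + 2·σ_4 = 6(Δ_3 - Δ_2) = 3
Natural end conditions: σ_0 = σ_4 = 0.
Hence σ_0 = 0, σ_1 = 153/28, σ_2 = -33/14, σ_3 = 27/28, σ_4 = 0.
On [0, 2], g(x) = -1 - 6/7·x + 153/56·x² - 73/112·x³.
With x = 1: g(1) = 25/112.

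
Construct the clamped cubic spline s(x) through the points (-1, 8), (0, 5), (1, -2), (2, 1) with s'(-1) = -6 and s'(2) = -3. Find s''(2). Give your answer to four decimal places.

-31.6000

Write M_i for s''(x_i). With h_i = 1, 1, 1 and divided differences Δ_i = -3, -7, 3, the continuity of s' gives the tridiagonal system
  1·M_0 + 4·M_1 + 1·M_2 = 6(Δ_1 - Δ_0) = -24
  1·M_1 + 4·M_2 + 1·M_3 = 6(Δ_2 - Δ_1) = 60
Clamped end conditions give two more equations: 2h_0·M_0 + h_0·M_1 = 6(Δ_0 - s'(-1)) = 18 and h_2·M_2 + 2h_2·M_3 = 6(s'(2) - Δ_2) = -36.
Hence M_0 = 88/5, M_1 = -86/5, M_2 = 136/5, M_3 = -158/5.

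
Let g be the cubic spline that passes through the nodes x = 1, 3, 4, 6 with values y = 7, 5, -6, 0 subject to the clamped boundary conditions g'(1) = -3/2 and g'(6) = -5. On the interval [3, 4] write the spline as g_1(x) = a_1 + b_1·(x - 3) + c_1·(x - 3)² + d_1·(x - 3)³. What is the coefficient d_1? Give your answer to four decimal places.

7.0625

Let M_i = g''(x_i). Step sizes h_i = 2, 1, 2; slopes of the chords Δ_i = (y_(i+1) - y_i)/h_i = -1, -11, 3.
  2·M_0 + 6·M_1 + 1·M_2 = 6(Δ_1 - Δ_0) = -60
  1·M_1 + 6·M_2 + 2·M_3 = 6(Δ_2 - Δ_1) = 84
Clamped end conditions give two more equations: 2h_0·M_0 + h_0·M_1 = 6(Δ_0 - g'(1)) = 3 and h_2·M_2 + 2h_2·M_3 = 6(g'(6) - Δ_2) = -48.
Hence M_0 = 301/32, M_1 = -277/16, M_2 = 401/16, M_3 = -785/32.
On [3, 4], with g_1(x) = a_1 + b_1·(x - 3) + c_1·(x - 3)² + d_1·(x - 3)³: c_1 = M_1/2 = -277/32, d_1 = (M_2 - M_1)/(6h_1) = 113/16, b_1 = Δ_1 - h_1(2M_1 + M_2)/6 = -301/32.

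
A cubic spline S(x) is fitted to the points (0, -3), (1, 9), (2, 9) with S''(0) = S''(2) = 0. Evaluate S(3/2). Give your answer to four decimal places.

With M_i denoting the second derivative at x_i, h_i = 1, 1, and Δ_i = (y_(i+1) − y_i)/h_i = 12, 0:
  1·M_0 + 4·M_1 + 1·M_2 = 6(Δ_1 - Δ_0) = -72
Natural end conditions: M_0 = M_2 = 0.
Forward elimination and back-substitution give M_0 = 0, M_1 = -18, M_2 = 0.
On [1, 2], S(x) = 9 + 6·(x - 1) - 9·(x - 1)² + 3·(x - 1)³.
With (x - 1) = 1/2: S(3/2) = 81/8.

10.1250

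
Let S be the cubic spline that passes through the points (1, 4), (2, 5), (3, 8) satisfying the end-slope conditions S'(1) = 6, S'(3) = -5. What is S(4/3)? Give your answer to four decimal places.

4.9444

Let M_i = S''(x_i). Step sizes h_i = 1, 1; slopes of the chords Δ_i = (y_(i+1) - y_i)/h_i = 1, 3.
  1·M_0 + 4·M_1 + 1·M_2 = 6(Δ_1 - Δ_0) = 12
Clamped end conditions give two more equations: 2h_0·M_0 + h_0·M_1 = 6(Δ_0 - S'(1)) = -30 and h_1·M_1 + 2h_1·M_2 = 6(S'(3) - Δ_1) = -48.
Forward elimination and back-substitution give M_0 = -47/2, M_1 = 17, M_2 = -65/2.
On [1, 2], S(x) = 4 + 6·(x - 1) - 47/4·(x - 1)² + 27/4·(x - 1)³.
With (x - 1) = 1/3: S(4/3) = 89/18.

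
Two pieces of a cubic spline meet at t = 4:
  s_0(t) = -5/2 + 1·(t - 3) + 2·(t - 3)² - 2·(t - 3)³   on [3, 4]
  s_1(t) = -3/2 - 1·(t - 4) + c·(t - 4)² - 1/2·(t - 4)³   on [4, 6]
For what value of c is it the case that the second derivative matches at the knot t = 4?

s_0''(t) = 4 - 12·(t - 3), so s_0''(4) = -8. On the right, s_1''(4) = 2c, so c = -4.

-4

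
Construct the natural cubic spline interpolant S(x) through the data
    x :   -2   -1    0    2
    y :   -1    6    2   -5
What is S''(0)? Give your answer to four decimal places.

3.3913

Let m_i = S''(x_i). Step sizes h_i = 1, 1, 2; slopes of the chords Δ_i = (y_(i+1) - y_i)/h_i = 7, -4, -7/2.
  1·m_0 + 4·m_1 + 1·m_2 = 6(Δ_1 - Δ_0) = -66
  1·m_1 + 6·m_2 + 2·m_3 = 6(Δ_2 - Δ_1) = 3
Natural end conditions: m_0 = m_3 = 0.
Solving: m_0 = 0, m_1 = -399/23, m_2 = 78/23, m_3 = 0.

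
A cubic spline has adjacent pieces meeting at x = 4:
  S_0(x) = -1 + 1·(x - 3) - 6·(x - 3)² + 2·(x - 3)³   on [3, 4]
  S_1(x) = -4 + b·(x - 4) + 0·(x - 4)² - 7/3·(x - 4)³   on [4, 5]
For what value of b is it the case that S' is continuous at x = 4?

-5

S_0'(x) = 1 - 12·(x - 3) + 6·(x - 3)², so S_0'(4) = -5. On the right, S_1'(4) = b, so b = -5.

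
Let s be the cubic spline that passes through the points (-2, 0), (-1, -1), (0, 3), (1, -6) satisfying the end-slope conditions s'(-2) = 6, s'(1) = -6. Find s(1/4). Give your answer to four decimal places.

Write M_i for s''(x_i). With h_i = 1, 1, 1 and divided differences Δ_i = -1, 4, -9, the continuity of s' gives the tridiagonal system
  1·M_0 + 4·M_1 + 1·M_2 = 6(Δ_1 - Δ_0) = 30
  1·M_1 + 4·M_2 + 1·M_3 = 6(Δ_2 - Δ_1) = -78
Clamped end conditions give two more equations: 2h_0·M_0 + h_0·M_1 = 6(Δ_0 - s'(-2)) = -42 and h_2·M_2 + 2h_2·M_3 = 6(s'(1) - Δ_2) = 18.
Hence M_0 = -164/5, M_1 = 118/5, M_2 = -158/5, M_3 = 124/5.
On [0, 1], s(t) = 3 - 13/5·t - 79/5·t² + 47/5·t³.
With t = 1/4: s(1/4) = 483/320.

1.5094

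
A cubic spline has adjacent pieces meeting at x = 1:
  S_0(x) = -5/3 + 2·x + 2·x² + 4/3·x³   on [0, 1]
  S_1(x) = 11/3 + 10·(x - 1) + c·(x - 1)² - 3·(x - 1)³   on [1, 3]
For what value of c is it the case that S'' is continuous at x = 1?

S_0''(x) = 4 + 8·x, so S_0''(1) = 12. On the right, S_1''(1) = 2c, so c = 6.

6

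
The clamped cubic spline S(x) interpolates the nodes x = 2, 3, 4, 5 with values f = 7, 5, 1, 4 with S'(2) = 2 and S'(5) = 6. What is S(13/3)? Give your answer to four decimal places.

1.1753

Let M_i = S''(x_i). Step sizes h_i = 1, 1, 1; slopes of the chords Δ_i = (y_(i+1) - y_i)/h_i = -2, -4, 3.
  1·M_0 + 4·M_1 + 1·M_2 = 6(Δ_1 - Δ_0) = -12
  1·M_1 + 4·M_2 + 1·M_3 = 6(Δ_2 - Δ_1) = 42
Clamped end conditions give two more equations: 2h_0·M_0 + h_0·M_1 = 6(Δ_0 - S'(2)) = -24 and h_2·M_2 + 2h_2·M_3 = 6(S'(5) - Δ_2) = 18.
Hence M_0 = -158/15, M_1 = -44/15, M_2 = 154/15, M_3 = 58/15.
On [4, 5], S(x) = 1 - 16/15·(x - 4) + 77/15·(x - 4)² - 16/15·(x - 4)³.
With (x - 4) = 1/3: S(13/3) = 476/405.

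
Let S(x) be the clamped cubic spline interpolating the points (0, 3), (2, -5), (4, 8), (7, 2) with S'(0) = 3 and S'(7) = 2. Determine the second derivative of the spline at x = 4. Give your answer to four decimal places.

Let m_i = S''(x_i). Step sizes h_i = 2, 2, 3; slopes of the chords Δ_i = (y_(i+1) - y_i)/h_i = -4, 13/2, -2.
  2·m_0 + 8·m_1 + 2·m_2 = 6(Δ_1 - Δ_0) = 63
  2·m_1 + 10·m_2 + 3·m_3 = 6(Δ_2 - Δ_1) = -51
Clamped end conditions give two more equations: 2h_0·m_0 + h_0·m_1 = 6(Δ_0 - S'(0)) = -42 and h_2·m_2 + 2h_2·m_3 = 6(S'(7) - Δ_2) = 24.
Hence m_0 = -1337/74, m_1 = 560/37, m_2 = -406/37, m_3 = 351/37.

-10.9730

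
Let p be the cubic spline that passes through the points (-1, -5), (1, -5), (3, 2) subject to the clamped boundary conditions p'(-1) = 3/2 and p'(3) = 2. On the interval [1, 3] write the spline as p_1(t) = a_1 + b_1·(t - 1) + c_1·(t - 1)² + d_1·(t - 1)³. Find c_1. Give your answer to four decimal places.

2.5000

Write M_i for p''(x_i). With h_i = 2, 2 and divided differences Δ_i = 0, 7/2, the continuity of p' gives the tridiagonal system
  2·M_0 + 8·M_1 + 2·M_2 = 6(Δ_1 - Δ_0) = 21
Clamped end conditions give two more equations: 2h_0·M_0 + h_0·M_1 = 6(Δ_0 - p'(-1)) = -9 and h_1·M_1 + 2h_1·M_2 = 6(p'(3) - Δ_1) = -9.
Hence M_0 = -19/4, M_1 = 5, M_2 = -19/4.
On [1, 3], with p_1(t) = a_1 + b_1·(t - 1) + c_1·(t - 1)² + d_1·(t - 1)³: c_1 = M_1/2 = 5/2, d_1 = (M_2 - M_1)/(6h_1) = -13/16, b_1 = Δ_1 - h_1(2M_1 + M_2)/6 = 7/4.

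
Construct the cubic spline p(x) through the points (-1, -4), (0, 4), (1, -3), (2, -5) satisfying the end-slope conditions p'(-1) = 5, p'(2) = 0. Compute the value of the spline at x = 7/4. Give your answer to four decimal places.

-5.0188

With M_i denoting the second derivative at x_i, h_i = 1, 1, 1, and Δ_i = (y_(i+1) − y_i)/h_i = 8, -7, -2:
  1·M_0 + 4·M_1 + 1·M_2 = 6(Δ_1 - Δ_0) = -90
  1·M_1 + 4·M_2 + 1·M_3 = 6(Δ_2 - Δ_1) = 30
Clamped end conditions give two more equations: 2h_0·M_0 + h_0·M_1 = 6(Δ_0 - p'(-1)) = 18 and h_2·M_2 + 2h_2·M_3 = 6(p'(2) - Δ_2) = 12.
Solving: M_0 = 382/15, M_1 = -494/15, M_2 = 244/15, M_3 = -32/15.
On [1, 2], p(x) = -3 - 106/15·(x - 1) + 122/15·(x - 1)² - 46/15·(x - 1)³.
With (x - 1) = 3/4: p(7/4) = -803/160.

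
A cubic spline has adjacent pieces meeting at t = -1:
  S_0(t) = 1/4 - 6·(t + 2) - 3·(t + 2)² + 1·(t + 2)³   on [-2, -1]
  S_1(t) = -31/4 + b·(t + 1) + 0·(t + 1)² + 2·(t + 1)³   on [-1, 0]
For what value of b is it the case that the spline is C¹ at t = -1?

S_0'(t) = -6 - 6·(t + 2) + 3·(t + 2)², so S_0'(-1) = -9. On the right, S_1'(-1) = b, so b = -9.

-9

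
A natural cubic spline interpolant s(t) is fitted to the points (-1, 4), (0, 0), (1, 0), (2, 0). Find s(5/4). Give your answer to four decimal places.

Let m_i = s''(x_i). Step sizes h_i = 1, 1, 1; slopes of the chords Δ_i = (y_(i+1) - y_i)/h_i = -4, 0, 0.
  1·m_0 + 4·m_1 + 1·m_2 = 6(Δ_1 - Δ_0) = 24
  1·m_1 + 4·m_2 + 1·m_3 = 6(Δ_2 - Δ_1) = 0
Natural end conditions: m_0 = m_3 = 0.
Solving: m_0 = 0, m_1 = 32/5, m_2 = -8/5, m_3 = 0.
On [1, 2], s(t) = 0 + 8/15·(t - 1) - 4/5·(t - 1)² + 4/15·(t - 1)³.
With (t - 1) = 1/4: s(5/4) = 7/80.

0.0875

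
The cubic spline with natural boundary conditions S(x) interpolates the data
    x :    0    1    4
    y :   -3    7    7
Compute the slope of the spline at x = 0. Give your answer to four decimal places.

11.2500

Let m_i = S''(x_i). Step sizes h_i = 1, 3; slopes of the chords Δ_i = (y_(i+1) - y_i)/h_i = 10, 0.
  1·m_0 + 8·m_1 + 3·m_2 = 6(Δ_1 - Δ_0) = -60
Natural end conditions: m_0 = m_2 = 0.
Solving the tridiagonal system: m_0 = 0, m_1 = -15/2, m_2 = 0.
On [0, 1], S'(x) = b_0 + 2c_0·x + 3d_0·x² with b_0 = Δ_0 - h_0(2m_0 + m_1)/6 = 45/4, c_0 = m_0/2 = 0, d_0 = (m_1 - m_0)/(6h_0) = -5/4. So S'(0) = 45/4.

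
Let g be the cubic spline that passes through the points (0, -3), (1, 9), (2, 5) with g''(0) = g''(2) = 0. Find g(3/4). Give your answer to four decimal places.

Write M_i for g''(x_i). With h_i = 1, 1 and divided differences Δ_i = 12, -4, the continuity of g' gives the tridiagonal system
  1·M_0 + 4·M_1 + 1·M_2 = 6(Δ_1 - Δ_0) = -96
Natural end conditions: M_0 = M_2 = 0.
Solving: M_0 = 0, M_1 = -24, M_2 = 0.
On [0, 1], g(t) = -3 + 16·t + 0·t² - 4·t³.
With t = 3/4: g(3/4) = 117/16.

7.3125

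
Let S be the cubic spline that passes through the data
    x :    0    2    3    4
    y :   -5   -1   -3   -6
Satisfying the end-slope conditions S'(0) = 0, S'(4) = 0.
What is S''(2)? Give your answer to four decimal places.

-5.4545

Let M_i = S''(x_i). Step sizes h_i = 2, 1, 1; slopes of the chords Δ_i = (y_(i+1) - y_i)/h_i = 2, -2, -3.
  2·M_0 + 6·M_1 + 1·M_2 = 6(Δ_1 - Δ_0) = -24
  1·M_1 + 4·M_2 + 1·M_3 = 6(Δ_2 - Δ_1) = -6
Clamped end conditions give two more equations: 2h_0·M_0 + h_0·M_1 = 6(Δ_0 - S'(0)) = 12 and h_2·M_2 + 2h_2·M_3 = 6(S'(4) - Δ_2) = 18.
Solving the tridiagonal system: M_0 = 63/11, M_1 = -60/11, M_2 = -30/11, M_3 = 114/11.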